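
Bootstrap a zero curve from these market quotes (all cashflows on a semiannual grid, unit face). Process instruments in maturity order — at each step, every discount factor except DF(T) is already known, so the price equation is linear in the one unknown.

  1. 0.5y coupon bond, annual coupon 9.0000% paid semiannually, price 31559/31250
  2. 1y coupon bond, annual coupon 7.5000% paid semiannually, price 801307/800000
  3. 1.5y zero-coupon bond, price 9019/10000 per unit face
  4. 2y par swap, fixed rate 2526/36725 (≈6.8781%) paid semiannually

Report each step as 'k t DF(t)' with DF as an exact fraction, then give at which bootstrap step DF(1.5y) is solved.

step 1 [0.5y] bond c/2=9/200: DF=(31559/31250 − 9/200·(0))/(1+9/200) = 604/625 ≈ 0.966400
step 2 [1y] bond c/2=3/80: DF=(801307/800000 − 3/80·(0.966400))/(1+3/80) = 1861/2000 ≈ 0.930500
step 3 [1.5y] zero: DF = P = 9019/10000 ≈ 0.901900
step 4 [2y] swap r/2=1263/36725: DF=(1 − 1263/36725·(0.966400+0.930500+0.901900))/(1+1263/36725) = 8737/10000 ≈ 0.873700

1 1/2 604/625
2 1 1861/2000
3 3/2 9019/10000
4 2 8737/10000
DF(1.5y) is solved at step 3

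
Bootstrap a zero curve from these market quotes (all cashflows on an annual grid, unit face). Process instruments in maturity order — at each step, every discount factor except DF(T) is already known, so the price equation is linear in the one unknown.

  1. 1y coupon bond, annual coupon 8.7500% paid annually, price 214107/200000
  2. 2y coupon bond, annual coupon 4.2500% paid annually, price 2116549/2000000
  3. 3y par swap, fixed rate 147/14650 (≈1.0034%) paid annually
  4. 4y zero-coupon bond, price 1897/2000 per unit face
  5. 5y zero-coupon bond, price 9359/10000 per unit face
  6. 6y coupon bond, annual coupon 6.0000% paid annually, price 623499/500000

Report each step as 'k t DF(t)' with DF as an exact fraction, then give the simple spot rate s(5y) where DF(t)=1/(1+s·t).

step 1 [1y] bond c/1=7/80: DF=(214107/200000 − 7/80·(0))/(1+7/80) = 2461/2500 ≈ 0.984400
step 2 [2y] bond c/1=17/400: DF=(2116549/2000000 − 17/400·(0.984400))/(1+17/400) = 39/40 ≈ 0.975000
step 3 [3y] swap r/1=147/14650: DF=(1 − 147/14650·(0.984400+0.975000))/(1+147/14650) = 4853/5000 ≈ 0.970600
step 4 [4y] zero: DF = P = 1897/2000 ≈ 0.948500
step 5 [5y] zero: DF = P = 9359/10000 ≈ 0.935900
step 6 [6y] bond c/1=3/50: DF=(623499/500000 − 3/50·(0.984400+0.975000+0.970600+0.948500+0.935900))/(1+3/50) = 9039/10000 ≈ 0.903900

1 1 2461/2500
2 2 39/40
3 3 4853/5000
4 4 1897/2000
5 5 9359/10000
6 6 9039/10000
s(5y) = (1/(9359/10000) − 1)/(5) = 641/46795 ≈ 1.3698%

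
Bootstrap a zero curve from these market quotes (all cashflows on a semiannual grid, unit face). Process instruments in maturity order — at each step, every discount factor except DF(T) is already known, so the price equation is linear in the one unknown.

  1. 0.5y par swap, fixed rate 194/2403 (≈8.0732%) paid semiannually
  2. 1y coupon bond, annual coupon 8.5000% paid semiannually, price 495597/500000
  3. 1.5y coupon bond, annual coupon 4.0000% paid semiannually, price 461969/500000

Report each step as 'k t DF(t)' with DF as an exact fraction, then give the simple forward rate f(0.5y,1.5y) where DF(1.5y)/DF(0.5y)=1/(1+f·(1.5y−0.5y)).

1 1/2 2403/2500
2 1 2279/2500
3 3/2 8691/10000
f(0.5y,1.5y) = ((2403/2500)/(8691/10000) − 1)/(1) = 307/2897 ≈ 10.5972%

step 1 [0.5y] swap r/2=97/2403: DF=(1 − 97/2403·(0))/(1+97/2403) = 2403/2500 ≈ 0.961200
step 2 [1y] bond c/2=17/400: DF=(495597/500000 − 17/400·(0.961200))/(1+17/400) = 2279/2500 ≈ 0.911600
step 3 [1.5y] bond c/2=1/50: DF=(461969/500000 − 1/50·(0.961200+0.911600))/(1+1/50) = 8691/10000 ≈ 0.869100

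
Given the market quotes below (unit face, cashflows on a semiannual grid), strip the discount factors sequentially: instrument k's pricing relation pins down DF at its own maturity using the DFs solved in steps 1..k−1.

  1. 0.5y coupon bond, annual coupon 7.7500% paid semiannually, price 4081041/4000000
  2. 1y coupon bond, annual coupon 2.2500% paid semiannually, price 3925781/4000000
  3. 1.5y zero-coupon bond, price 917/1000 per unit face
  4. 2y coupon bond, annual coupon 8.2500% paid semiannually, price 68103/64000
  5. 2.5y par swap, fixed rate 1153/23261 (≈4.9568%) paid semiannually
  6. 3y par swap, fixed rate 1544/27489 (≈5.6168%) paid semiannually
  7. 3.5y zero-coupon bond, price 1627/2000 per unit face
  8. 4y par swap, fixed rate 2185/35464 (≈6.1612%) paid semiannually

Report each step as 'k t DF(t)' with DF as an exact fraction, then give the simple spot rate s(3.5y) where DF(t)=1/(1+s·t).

step 1 [0.5y] bond c/2=31/800: DF=(4081041/4000000 − 31/800·(0))/(1+31/800) = 4911/5000 ≈ 0.982200
step 2 [1y] bond c/2=9/800: DF=(3925781/4000000 − 9/800·(0.982200))/(1+9/800) = 2399/2500 ≈ 0.959600
step 3 [1.5y] zero: DF = P = 917/1000 ≈ 0.917000
step 4 [2y] bond c/2=33/800: DF=(68103/64000 − 33/800·(0.982200+0.959600+0.917000))/(1+33/800) = 9087/10000 ≈ 0.908700
step 5 [2.5y] swap r/2=1153/46522: DF=(1 − 1153/46522·(0.982200+0.959600+0.917000+0.908700))/(1+1153/46522) = 8847/10000 ≈ 0.884700
step 6 [3y] swap r/2=772/27489: DF=(1 − 772/27489·(0.982200+0.959600+0.917000+0.908700+0.884700))/(1+772/27489) = 1057/1250 ≈ 0.845600
step 7 [3.5y] zero: DF = P = 1627/2000 ≈ 0.813500
step 8 [4y] swap r/2=2185/70928: DF=(1 − 2185/70928·(0.982200+0.959600+0.917000+0.908700+0.884700+0.845600+0.813500))/(1+2185/70928) = 1563/2000 ≈ 0.781500

1 1/2 4911/5000
2 1 2399/2500
3 3/2 917/1000
4 2 9087/10000
5 5/2 8847/10000
6 3 1057/1250
7 7/2 1627/2000
8 4 1563/2000
s(3.5y) = (1/(1627/2000) − 1)/(7/2) = 746/11389 ≈ 6.5502%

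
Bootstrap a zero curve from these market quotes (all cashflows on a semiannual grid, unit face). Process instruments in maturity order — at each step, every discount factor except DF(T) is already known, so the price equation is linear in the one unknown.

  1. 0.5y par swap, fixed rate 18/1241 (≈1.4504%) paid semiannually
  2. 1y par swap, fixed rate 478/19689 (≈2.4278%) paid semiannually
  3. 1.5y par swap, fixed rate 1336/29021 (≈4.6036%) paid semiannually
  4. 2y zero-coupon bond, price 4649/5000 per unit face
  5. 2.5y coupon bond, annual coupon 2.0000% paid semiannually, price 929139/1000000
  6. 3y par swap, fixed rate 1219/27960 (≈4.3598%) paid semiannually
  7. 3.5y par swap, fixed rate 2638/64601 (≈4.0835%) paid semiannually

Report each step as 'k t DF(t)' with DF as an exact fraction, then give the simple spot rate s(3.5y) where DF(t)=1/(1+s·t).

step 1 [0.5y] swap r/2=9/1241: DF=(1 − 9/1241·(0))/(1+9/1241) = 1241/1250 ≈ 0.992800
step 2 [1y] swap r/2=239/19689: DF=(1 − 239/19689·(0.992800))/(1+239/19689) = 9761/10000 ≈ 0.976100
step 3 [1.5y] swap r/2=668/29021: DF=(1 − 668/29021·(0.992800+0.976100))/(1+668/29021) = 2333/2500 ≈ 0.933200
step 4 [2y] zero: DF = P = 4649/5000 ≈ 0.929800
step 5 [2.5y] bond c/2=1/100: DF=(929139/1000000 − 1/100·(0.992800+0.976100+0.933200+0.929800))/(1+1/100) = 441/500 ≈ 0.882000
step 6 [3y] swap r/2=1219/55920: DF=(1 − 1219/55920·(0.992800+0.976100+0.933200+0.929800+0.882000))/(1+1219/55920) = 8781/10000 ≈ 0.878100
step 7 [3.5y] swap r/2=1319/64601: DF=(1 − 1319/64601·(0.992800+0.976100+0.933200+0.929800+0.882000+0.878100))/(1+1319/64601) = 8681/10000 ≈ 0.868100

1 1/2 1241/1250
2 1 9761/10000
3 3/2 2333/2500
4 2 4649/5000
5 5/2 441/500
6 3 8781/10000
7 7/2 8681/10000
s(3.5y) = (1/(8681/10000) − 1)/(7/2) = 2638/60767 ≈ 4.3412%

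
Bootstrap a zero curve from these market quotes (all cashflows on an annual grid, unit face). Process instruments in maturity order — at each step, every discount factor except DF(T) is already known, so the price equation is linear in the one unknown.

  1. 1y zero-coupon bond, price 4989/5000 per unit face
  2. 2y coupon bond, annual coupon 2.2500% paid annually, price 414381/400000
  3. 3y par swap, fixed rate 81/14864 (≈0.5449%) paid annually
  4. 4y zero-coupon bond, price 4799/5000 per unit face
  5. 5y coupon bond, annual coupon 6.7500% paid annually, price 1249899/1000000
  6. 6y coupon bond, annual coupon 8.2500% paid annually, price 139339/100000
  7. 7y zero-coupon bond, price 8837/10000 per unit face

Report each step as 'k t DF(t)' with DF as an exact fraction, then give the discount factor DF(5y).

step 1 [1y] zero: DF = P = 4989/5000 ≈ 0.997800
step 2 [2y] bond c/1=9/400: DF=(414381/400000 − 9/400·(0.997800))/(1+9/400) = 1239/1250 ≈ 0.991200
step 3 [3y] swap r/1=81/14864: DF=(1 − 81/14864·(0.997800+0.991200))/(1+81/14864) = 4919/5000 ≈ 0.983800
step 4 [4y] zero: DF = P = 4799/5000 ≈ 0.959800
step 5 [5y] bond c/1=27/400: DF=(1249899/1000000 − 27/400·(0.997800+0.991200+0.983800+0.959800))/(1+27/400) = 4611/5000 ≈ 0.922200
step 6 [6y] bond c/1=33/400: DF=(139339/100000 − 33/400·(0.997800+0.991200+0.983800+0.959800+0.922200))/(1+33/400) = 2293/2500 ≈ 0.917200
step 7 [7y] zero: DF = P = 8837/10000 ≈ 0.883700

1 1 4989/5000
2 2 1239/1250
3 3 4919/5000
4 4 4799/5000
5 5 4611/5000
6 6 2293/2500
7 7 8837/10000
DF(5y) = 4611/5000 ≈ 0.922200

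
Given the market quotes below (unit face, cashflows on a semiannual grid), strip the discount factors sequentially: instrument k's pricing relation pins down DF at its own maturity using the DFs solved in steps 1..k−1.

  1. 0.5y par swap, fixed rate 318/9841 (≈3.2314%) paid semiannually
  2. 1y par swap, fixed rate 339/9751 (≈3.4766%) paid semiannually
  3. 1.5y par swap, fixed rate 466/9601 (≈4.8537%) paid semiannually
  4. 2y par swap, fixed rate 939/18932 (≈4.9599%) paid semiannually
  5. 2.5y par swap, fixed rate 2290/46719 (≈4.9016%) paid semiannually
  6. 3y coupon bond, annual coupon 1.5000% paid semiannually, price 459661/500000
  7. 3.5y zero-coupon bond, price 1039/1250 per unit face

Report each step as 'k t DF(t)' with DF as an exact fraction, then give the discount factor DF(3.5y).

step 1 [0.5y] swap r/2=159/9841: DF=(1 − 159/9841·(0))/(1+159/9841) = 9841/10000 ≈ 0.984100
step 2 [1y] swap r/2=339/19502: DF=(1 − 339/19502·(0.984100))/(1+339/19502) = 9661/10000 ≈ 0.966100
step 3 [1.5y] swap r/2=233/9601: DF=(1 − 233/9601·(0.984100+0.966100))/(1+233/9601) = 9301/10000 ≈ 0.930100
step 4 [2y] swap r/2=939/37864: DF=(1 − 939/37864·(0.984100+0.966100+0.930100))/(1+939/37864) = 9061/10000 ≈ 0.906100
step 5 [2.5y] swap r/2=1145/46719: DF=(1 − 1145/46719·(0.984100+0.966100+0.930100+0.906100))/(1+1145/46719) = 1771/2000 ≈ 0.885500
step 6 [3y] bond c/2=3/400: DF=(459661/500000 − 3/400·(0.984100+0.966100+0.930100+0.906100+0.885500))/(1+3/400) = 8777/10000 ≈ 0.877700
step 7 [3.5y] zero: DF = P = 1039/1250 ≈ 0.831200

1 1/2 9841/10000
2 1 9661/10000
3 3/2 9301/10000
4 2 9061/10000
5 5/2 1771/2000
6 3 8777/10000
7 7/2 1039/1250
DF(3.5y) = 1039/1250 ≈ 0.831200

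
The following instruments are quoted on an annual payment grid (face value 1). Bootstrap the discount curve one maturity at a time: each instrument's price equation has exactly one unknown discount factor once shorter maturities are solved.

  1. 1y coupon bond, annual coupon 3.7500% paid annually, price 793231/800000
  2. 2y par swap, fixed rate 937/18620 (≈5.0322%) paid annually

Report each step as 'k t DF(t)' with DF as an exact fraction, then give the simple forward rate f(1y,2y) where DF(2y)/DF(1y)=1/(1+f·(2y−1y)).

1 1 9557/10000
2 2 9063/10000
f(1y,2y) = ((9557/10000)/(9063/10000) − 1)/(1) = 26/477 ≈ 5.4507%

step 1 [1y] bond c/1=3/80: DF=(793231/800000 − 3/80·(0))/(1+3/80) = 9557/10000 ≈ 0.955700
step 2 [2y] swap r/1=937/18620: DF=(1 − 937/18620·(0.955700))/(1+937/18620) = 9063/10000 ≈ 0.906300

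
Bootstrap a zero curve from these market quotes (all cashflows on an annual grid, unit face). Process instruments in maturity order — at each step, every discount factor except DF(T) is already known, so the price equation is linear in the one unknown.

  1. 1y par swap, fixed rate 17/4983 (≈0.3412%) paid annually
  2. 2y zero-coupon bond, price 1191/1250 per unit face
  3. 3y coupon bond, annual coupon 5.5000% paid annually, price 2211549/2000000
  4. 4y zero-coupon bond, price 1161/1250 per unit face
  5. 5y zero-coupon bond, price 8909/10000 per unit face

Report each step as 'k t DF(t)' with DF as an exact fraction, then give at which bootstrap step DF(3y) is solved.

step 1 [1y] swap r/1=17/4983: DF=(1 − 17/4983·(0))/(1+17/4983) = 4983/5000 ≈ 0.996600
step 2 [2y] zero: DF = P = 1191/1250 ≈ 0.952800
step 3 [3y] bond c/1=11/200: DF=(2211549/2000000 − 11/200·(0.996600+0.952800))/(1+11/200) = 1893/2000 ≈ 0.946500
step 4 [4y] zero: DF = P = 1161/1250 ≈ 0.928800
step 5 [5y] zero: DF = P = 8909/10000 ≈ 0.890900

1 1 4983/5000
2 2 1191/1250
3 3 1893/2000
4 4 1161/1250
5 5 8909/10000
DF(3y) is solved at step 3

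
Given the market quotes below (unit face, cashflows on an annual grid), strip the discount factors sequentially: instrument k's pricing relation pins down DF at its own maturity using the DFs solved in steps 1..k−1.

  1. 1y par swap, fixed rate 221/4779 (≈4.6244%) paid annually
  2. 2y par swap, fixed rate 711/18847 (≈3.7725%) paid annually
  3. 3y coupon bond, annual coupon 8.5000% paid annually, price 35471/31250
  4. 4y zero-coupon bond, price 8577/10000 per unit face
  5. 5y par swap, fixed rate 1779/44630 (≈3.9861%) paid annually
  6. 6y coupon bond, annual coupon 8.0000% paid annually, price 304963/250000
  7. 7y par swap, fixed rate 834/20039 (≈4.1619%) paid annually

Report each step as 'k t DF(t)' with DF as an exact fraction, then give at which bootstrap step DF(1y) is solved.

1 1 4779/5000
2 2 9289/10000
3 3 1797/2000
4 4 8577/10000
5 5 8221/10000
6 6 7989/10000
7 7 3749/5000
DF(1y) is solved at step 1

step 1 [1y] swap r/1=221/4779: DF=(1 − 221/4779·(0))/(1+221/4779) = 4779/5000 ≈ 0.955800
step 2 [2y] swap r/1=711/18847: DF=(1 − 711/18847·(0.955800))/(1+711/18847) = 9289/10000 ≈ 0.928900
step 3 [3y] bond c/1=17/200: DF=(35471/31250 − 17/200·(0.955800+0.928900))/(1+17/200) = 1797/2000 ≈ 0.898500
step 4 [4y] zero: DF = P = 8577/10000 ≈ 0.857700
step 5 [5y] swap r/1=1779/44630: DF=(1 − 1779/44630·(0.955800+0.928900+0.898500+0.857700))/(1+1779/44630) = 8221/10000 ≈ 0.822100
step 6 [6y] bond c/1=2/25: DF=(304963/250000 − 2/25·(0.955800+0.928900+0.898500+0.857700+0.822100))/(1+2/25) = 7989/10000 ≈ 0.798900
step 7 [7y] swap r/1=834/20039: DF=(1 − 834/20039·(0.955800+0.928900+0.898500+0.857700+0.822100+0.798900))/(1+834/20039) = 3749/5000 ≈ 0.749800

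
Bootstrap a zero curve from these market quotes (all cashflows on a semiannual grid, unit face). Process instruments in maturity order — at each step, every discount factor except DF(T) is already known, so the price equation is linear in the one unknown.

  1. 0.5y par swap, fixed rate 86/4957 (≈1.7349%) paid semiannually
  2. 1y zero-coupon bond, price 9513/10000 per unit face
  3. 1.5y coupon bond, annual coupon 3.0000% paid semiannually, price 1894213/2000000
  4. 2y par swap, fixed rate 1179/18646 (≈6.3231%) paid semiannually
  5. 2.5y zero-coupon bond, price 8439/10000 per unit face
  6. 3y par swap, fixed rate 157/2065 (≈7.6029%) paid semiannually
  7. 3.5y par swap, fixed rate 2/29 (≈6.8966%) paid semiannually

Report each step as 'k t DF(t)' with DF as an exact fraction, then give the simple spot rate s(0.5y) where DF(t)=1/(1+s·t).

1 1/2 4957/5000
2 1 9513/10000
3 3/2 2261/2500
4 2 8821/10000
5 5/2 8439/10000
6 3 7959/10000
7 7/2 7877/10000
s(0.5y) = (1/(4957/5000) − 1)/(1/2) = 86/4957 ≈ 1.7349%

step 1 [0.5y] swap r/2=43/4957: DF=(1 − 43/4957·(0))/(1+43/4957) = 4957/5000 ≈ 0.991400
step 2 [1y] zero: DF = P = 9513/10000 ≈ 0.951300
step 3 [1.5y] bond c/2=3/200: DF=(1894213/2000000 − 3/200·(0.991400+0.951300))/(1+3/200) = 2261/2500 ≈ 0.904400
step 4 [2y] swap r/2=1179/37292: DF=(1 − 1179/37292·(0.991400+0.951300+0.904400))/(1+1179/37292) = 8821/10000 ≈ 0.882100
step 5 [2.5y] zero: DF = P = 8439/10000 ≈ 0.843900
step 6 [3y] swap r/2=157/4130: DF=(1 − 157/4130·(0.991400+0.951300+0.904400+0.882100+0.843900))/(1+157/4130) = 7959/10000 ≈ 0.795900
step 7 [3.5y] swap r/2=1/29: DF=(1 − 1/29·(0.991400+0.951300+0.904400+0.882100+0.843900+0.795900))/(1+1/29) = 7877/10000 ≈ 0.787700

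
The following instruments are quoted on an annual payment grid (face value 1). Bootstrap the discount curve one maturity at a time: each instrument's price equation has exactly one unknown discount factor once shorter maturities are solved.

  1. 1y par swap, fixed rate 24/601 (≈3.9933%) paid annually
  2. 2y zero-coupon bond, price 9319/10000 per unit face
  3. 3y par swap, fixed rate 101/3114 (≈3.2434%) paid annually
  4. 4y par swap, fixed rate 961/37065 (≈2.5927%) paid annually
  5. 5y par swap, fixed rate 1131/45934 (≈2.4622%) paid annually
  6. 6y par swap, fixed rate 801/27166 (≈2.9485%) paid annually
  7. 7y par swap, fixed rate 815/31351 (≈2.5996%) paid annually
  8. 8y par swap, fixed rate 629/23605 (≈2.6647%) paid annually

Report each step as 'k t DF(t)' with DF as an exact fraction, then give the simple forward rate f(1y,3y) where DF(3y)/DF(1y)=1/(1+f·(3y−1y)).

step 1 [1y] swap r/1=24/601: DF=(1 − 24/601·(0))/(1+24/601) = 601/625 ≈ 0.961600
step 2 [2y] zero: DF = P = 9319/10000 ≈ 0.931900
step 3 [3y] swap r/1=101/3114: DF=(1 − 101/3114·(0.961600+0.931900))/(1+101/3114) = 9091/10000 ≈ 0.909100
step 4 [4y] swap r/1=961/37065: DF=(1 − 961/37065·(0.961600+0.931900+0.909100))/(1+961/37065) = 9039/10000 ≈ 0.903900
step 5 [5y] swap r/1=1131/45934: DF=(1 − 1131/45934·(0.961600+0.931900+0.909100+0.903900))/(1+1131/45934) = 8869/10000 ≈ 0.886900
step 6 [6y] swap r/1=801/27166: DF=(1 − 801/27166·(0.961600+0.931900+0.909100+0.903900+0.886900))/(1+801/27166) = 4199/5000 ≈ 0.839800
step 7 [7y] swap r/1=815/31351: DF=(1 − 815/31351·(0.961600+0.931900+0.909100+0.903900+0.886900+0.839800))/(1+815/31351) = 837/1000 ≈ 0.837000
step 8 [8y] swap r/1=629/23605: DF=(1 − 629/23605·(0.961600+0.931900+0.909100+0.903900+0.886900+0.839800+0.837000))/(1+629/23605) = 8113/10000 ≈ 0.811300

1 1 601/625
2 2 9319/10000
3 3 9091/10000
4 4 9039/10000
5 5 8869/10000
6 6 4199/5000
7 7 837/1000
8 8 8113/10000
f(1y,3y) = ((601/625)/(9091/10000) − 1)/(2) = 525/18182 ≈ 2.8875%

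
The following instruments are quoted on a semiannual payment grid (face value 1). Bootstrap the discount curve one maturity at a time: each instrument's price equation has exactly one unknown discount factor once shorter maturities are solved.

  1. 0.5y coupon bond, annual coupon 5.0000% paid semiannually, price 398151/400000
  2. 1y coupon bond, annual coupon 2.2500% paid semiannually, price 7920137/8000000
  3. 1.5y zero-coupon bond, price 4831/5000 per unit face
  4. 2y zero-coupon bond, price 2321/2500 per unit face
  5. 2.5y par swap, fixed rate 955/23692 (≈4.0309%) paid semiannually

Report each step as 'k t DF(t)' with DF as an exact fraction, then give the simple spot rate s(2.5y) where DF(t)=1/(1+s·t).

1 1/2 9711/10000
2 1 4841/5000
3 3/2 4831/5000
4 2 2321/2500
5 5/2 1809/2000
s(2.5y) = (1/(1809/2000) − 1)/(5/2) = 382/9045 ≈ 4.2233%

step 1 [0.5y] bond c/2=1/40: DF=(398151/400000 − 1/40·(0))/(1+1/40) = 9711/10000 ≈ 0.971100
step 2 [1y] bond c/2=9/800: DF=(7920137/8000000 − 9/800·(0.971100))/(1+9/800) = 4841/5000 ≈ 0.968200
step 3 [1.5y] zero: DF = P = 4831/5000 ≈ 0.966200
step 4 [2y] zero: DF = P = 2321/2500 ≈ 0.928400
step 5 [2.5y] swap r/2=955/47384: DF=(1 − 955/47384·(0.971100+0.968200+0.966200+0.928400))/(1+955/47384) = 1809/2000 ≈ 0.904500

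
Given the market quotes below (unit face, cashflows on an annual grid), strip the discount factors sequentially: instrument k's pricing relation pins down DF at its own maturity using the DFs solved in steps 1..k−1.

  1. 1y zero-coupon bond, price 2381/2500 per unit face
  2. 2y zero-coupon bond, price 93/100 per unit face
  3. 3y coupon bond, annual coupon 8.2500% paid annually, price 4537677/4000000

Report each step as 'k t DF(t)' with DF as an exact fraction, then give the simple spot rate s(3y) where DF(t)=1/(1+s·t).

step 1 [1y] zero: DF = P = 2381/2500 ≈ 0.952400
step 2 [2y] zero: DF = P = 93/100 ≈ 0.930000
step 3 [3y] bond c/1=33/400: DF=(4537677/4000000 − 33/400·(0.952400+0.930000))/(1+33/400) = 1809/2000 ≈ 0.904500

1 1 2381/2500
2 2 93/100
3 3 1809/2000
s(3y) = (1/(1809/2000) − 1)/(3) = 191/5427 ≈ 3.5194%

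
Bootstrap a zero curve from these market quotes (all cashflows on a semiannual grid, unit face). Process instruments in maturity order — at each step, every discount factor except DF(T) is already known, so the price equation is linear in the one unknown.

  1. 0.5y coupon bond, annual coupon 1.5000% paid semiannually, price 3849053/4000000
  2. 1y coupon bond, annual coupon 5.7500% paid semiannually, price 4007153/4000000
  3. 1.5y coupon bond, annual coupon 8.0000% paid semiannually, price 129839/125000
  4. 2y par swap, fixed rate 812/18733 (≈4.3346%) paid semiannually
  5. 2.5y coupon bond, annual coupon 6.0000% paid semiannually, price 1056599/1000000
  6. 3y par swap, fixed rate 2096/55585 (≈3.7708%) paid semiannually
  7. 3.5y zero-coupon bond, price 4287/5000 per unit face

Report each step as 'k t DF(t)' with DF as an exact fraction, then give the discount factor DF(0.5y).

1 1/2 9551/10000
2 1 9471/10000
3 3/2 1157/1250
4 2 2297/2500
5 5/2 9167/10000
6 3 1119/1250
7 7/2 4287/5000
DF(0.5y) = 9551/10000 ≈ 0.955100

step 1 [0.5y] bond c/2=3/400: DF=(3849053/4000000 − 3/400·(0))/(1+3/400) = 9551/10000 ≈ 0.955100
step 2 [1y] bond c/2=23/800: DF=(4007153/4000000 − 23/800·(0.955100))/(1+23/800) = 9471/10000 ≈ 0.947100
step 3 [1.5y] bond c/2=1/25: DF=(129839/125000 − 1/25·(0.955100+0.947100))/(1+1/25) = 1157/1250 ≈ 0.925600
step 4 [2y] swap r/2=406/18733: DF=(1 − 406/18733·(0.955100+0.947100+0.925600))/(1+406/18733) = 2297/2500 ≈ 0.918800
step 5 [2.5y] bond c/2=3/100: DF=(1056599/1000000 − 3/100·(0.955100+0.947100+0.925600+0.918800))/(1+3/100) = 9167/10000 ≈ 0.916700
step 6 [3y] swap r/2=1048/55585: DF=(1 − 1048/55585·(0.955100+0.947100+0.925600+0.918800+0.916700))/(1+1048/55585) = 1119/1250 ≈ 0.895200
step 7 [3.5y] zero: DF = P = 4287/5000 ≈ 0.857400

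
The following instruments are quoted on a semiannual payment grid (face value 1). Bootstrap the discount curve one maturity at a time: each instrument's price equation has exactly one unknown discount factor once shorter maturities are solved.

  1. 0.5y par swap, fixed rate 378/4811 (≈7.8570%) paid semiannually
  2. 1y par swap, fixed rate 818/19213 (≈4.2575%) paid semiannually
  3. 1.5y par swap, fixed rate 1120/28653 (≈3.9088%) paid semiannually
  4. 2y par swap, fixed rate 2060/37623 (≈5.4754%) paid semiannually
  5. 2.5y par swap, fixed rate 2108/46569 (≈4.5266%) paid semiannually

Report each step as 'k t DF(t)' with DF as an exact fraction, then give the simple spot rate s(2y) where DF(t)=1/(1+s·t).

1 1/2 4811/5000
2 1 9591/10000
3 3/2 118/125
4 2 897/1000
5 5/2 4473/5000
s(2y) = (1/(897/1000) − 1)/(2) = 103/1794 ≈ 5.7414%

step 1 [0.5y] swap r/2=189/4811: DF=(1 − 189/4811·(0))/(1+189/4811) = 4811/5000 ≈ 0.962200
step 2 [1y] swap r/2=409/19213: DF=(1 − 409/19213·(0.962200))/(1+409/19213) = 9591/10000 ≈ 0.959100
step 3 [1.5y] swap r/2=560/28653: DF=(1 − 560/28653·(0.962200+0.959100))/(1+560/28653) = 118/125 ≈ 0.944000
step 4 [2y] swap r/2=1030/37623: DF=(1 − 1030/37623·(0.962200+0.959100+0.944000))/(1+1030/37623) = 897/1000 ≈ 0.897000
step 5 [2.5y] swap r/2=1054/46569: DF=(1 − 1054/46569·(0.962200+0.959100+0.944000+0.897000))/(1+1054/46569) = 4473/5000 ≈ 0.894600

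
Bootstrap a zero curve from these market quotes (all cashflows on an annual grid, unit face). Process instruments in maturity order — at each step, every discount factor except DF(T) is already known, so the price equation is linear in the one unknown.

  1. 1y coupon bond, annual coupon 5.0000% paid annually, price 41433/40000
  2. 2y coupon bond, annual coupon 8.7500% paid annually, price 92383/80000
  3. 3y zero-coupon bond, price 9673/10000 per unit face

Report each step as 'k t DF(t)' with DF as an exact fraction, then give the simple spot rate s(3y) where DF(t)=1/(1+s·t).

1 1 1973/2000
2 2 393/400
3 3 9673/10000
s(3y) = (1/(9673/10000) − 1)/(3) = 109/9673 ≈ 1.1268%

step 1 [1y] bond c/1=1/20: DF=(41433/40000 − 1/20·(0))/(1+1/20) = 1973/2000 ≈ 0.986500
step 2 [2y] bond c/1=7/80: DF=(92383/80000 − 7/80·(0.986500))/(1+7/80) = 393/400 ≈ 0.982500
step 3 [3y] zero: DF = P = 9673/10000 ≈ 0.967300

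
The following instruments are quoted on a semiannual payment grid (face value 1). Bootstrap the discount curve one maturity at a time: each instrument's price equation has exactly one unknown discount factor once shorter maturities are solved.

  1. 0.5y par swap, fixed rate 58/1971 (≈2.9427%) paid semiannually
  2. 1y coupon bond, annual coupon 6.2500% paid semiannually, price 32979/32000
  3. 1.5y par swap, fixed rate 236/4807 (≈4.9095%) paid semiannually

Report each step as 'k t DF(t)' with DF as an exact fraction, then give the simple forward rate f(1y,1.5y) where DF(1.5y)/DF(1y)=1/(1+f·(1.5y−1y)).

1 1/2 1971/2000
2 1 1939/2000
3 3/2 2323/2500
f(1y,1.5y) = ((1939/2000)/(2323/2500) − 1)/(1/2) = 403/4646 ≈ 8.6741%

step 1 [0.5y] swap r/2=29/1971: DF=(1 − 29/1971·(0))/(1+29/1971) = 1971/2000 ≈ 0.985500
step 2 [1y] bond c/2=1/32: DF=(32979/32000 − 1/32·(0.985500))/(1+1/32) = 1939/2000 ≈ 0.969500
step 3 [1.5y] swap r/2=118/4807: DF=(1 − 118/4807·(0.985500+0.969500))/(1+118/4807) = 2323/2500 ≈ 0.929200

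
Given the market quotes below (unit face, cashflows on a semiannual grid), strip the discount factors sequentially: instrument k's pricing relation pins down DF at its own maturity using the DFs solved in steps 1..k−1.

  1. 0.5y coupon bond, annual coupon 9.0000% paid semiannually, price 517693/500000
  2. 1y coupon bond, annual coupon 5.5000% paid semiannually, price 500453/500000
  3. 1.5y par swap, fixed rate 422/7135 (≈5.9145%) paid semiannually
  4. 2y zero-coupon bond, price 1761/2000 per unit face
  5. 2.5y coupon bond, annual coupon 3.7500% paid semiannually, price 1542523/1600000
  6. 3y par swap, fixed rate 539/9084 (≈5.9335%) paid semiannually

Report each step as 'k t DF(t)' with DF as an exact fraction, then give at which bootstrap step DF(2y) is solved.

1 1/2 2477/2500
2 1 2369/2500
3 3/2 2289/2500
4 2 1761/2000
5 5/2 1097/1250
6 3 8383/10000
DF(2y) is solved at step 4

step 1 [0.5y] bond c/2=9/200: DF=(517693/500000 − 9/200·(0))/(1+9/200) = 2477/2500 ≈ 0.990800
step 2 [1y] bond c/2=11/400: DF=(500453/500000 − 11/400·(0.990800))/(1+11/400) = 2369/2500 ≈ 0.947600
step 3 [1.5y] swap r/2=211/7135: DF=(1 − 211/7135·(0.990800+0.947600))/(1+211/7135) = 2289/2500 ≈ 0.915600
step 4 [2y] zero: DF = P = 1761/2000 ≈ 0.880500
step 5 [2.5y] bond c/2=3/160: DF=(1542523/1600000 − 3/160·(0.990800+0.947600+0.915600+0.880500))/(1+3/160) = 1097/1250 ≈ 0.877600
step 6 [3y] swap r/2=539/18168: DF=(1 − 539/18168·(0.990800+0.947600+0.915600+0.880500+0.877600))/(1+539/18168) = 8383/10000 ≈ 0.838300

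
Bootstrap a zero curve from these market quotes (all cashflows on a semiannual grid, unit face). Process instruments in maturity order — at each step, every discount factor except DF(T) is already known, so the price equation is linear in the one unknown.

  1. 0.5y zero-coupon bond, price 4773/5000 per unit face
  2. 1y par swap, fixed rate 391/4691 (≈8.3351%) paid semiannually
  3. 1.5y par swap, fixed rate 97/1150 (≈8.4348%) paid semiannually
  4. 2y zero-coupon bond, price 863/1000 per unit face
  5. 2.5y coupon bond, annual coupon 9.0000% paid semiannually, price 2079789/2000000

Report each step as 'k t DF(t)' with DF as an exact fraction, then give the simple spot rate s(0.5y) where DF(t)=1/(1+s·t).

step 1 [0.5y] zero: DF = P = 4773/5000 ≈ 0.954600
step 2 [1y] swap r/2=391/9382: DF=(1 − 391/9382·(0.954600))/(1+391/9382) = 4609/5000 ≈ 0.921800
step 3 [1.5y] swap r/2=97/2300: DF=(1 − 97/2300·(0.954600+0.921800))/(1+97/2300) = 2209/2500 ≈ 0.883600
step 4 [2y] zero: DF = P = 863/1000 ≈ 0.863000
step 5 [2.5y] bond c/2=9/200: DF=(2079789/2000000 − 9/200·(0.954600+0.921800+0.883600+0.863000))/(1+9/200) = 8391/10000 ≈ 0.839100

1 1/2 4773/5000
2 1 4609/5000
3 3/2 2209/2500
4 2 863/1000
5 5/2 8391/10000
s(0.5y) = (1/(4773/5000) − 1)/(1/2) = 454/4773 ≈ 9.5118%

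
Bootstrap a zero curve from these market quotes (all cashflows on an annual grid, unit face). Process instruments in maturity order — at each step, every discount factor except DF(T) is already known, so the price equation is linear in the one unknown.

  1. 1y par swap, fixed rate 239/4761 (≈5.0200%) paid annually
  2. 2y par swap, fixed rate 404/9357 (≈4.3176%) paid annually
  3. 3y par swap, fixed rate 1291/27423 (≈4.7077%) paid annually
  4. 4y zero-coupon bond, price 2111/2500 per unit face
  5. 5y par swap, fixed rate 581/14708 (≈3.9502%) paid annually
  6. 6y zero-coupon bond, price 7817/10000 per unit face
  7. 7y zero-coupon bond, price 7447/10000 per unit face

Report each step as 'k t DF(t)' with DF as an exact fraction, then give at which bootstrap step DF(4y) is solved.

step 1 [1y] swap r/1=239/4761: DF=(1 − 239/4761·(0))/(1+239/4761) = 4761/5000 ≈ 0.952200
step 2 [2y] swap r/1=404/9357: DF=(1 − 404/9357·(0.952200))/(1+404/9357) = 1149/1250 ≈ 0.919200
step 3 [3y] swap r/1=1291/27423: DF=(1 − 1291/27423·(0.952200+0.919200))/(1+1291/27423) = 8709/10000 ≈ 0.870900
step 4 [4y] zero: DF = P = 2111/2500 ≈ 0.844400
step 5 [5y] swap r/1=581/14708: DF=(1 − 581/14708·(0.952200+0.919200+0.870900+0.844400))/(1+581/14708) = 8257/10000 ≈ 0.825700
step 6 [6y] zero: DF = P = 7817/10000 ≈ 0.781700
step 7 [7y] zero: DF = P = 7447/10000 ≈ 0.744700

1 1 4761/5000
2 2 1149/1250
3 3 8709/10000
4 4 2111/2500
5 5 8257/10000
6 6 7817/10000
7 7 7447/10000
DF(4y) is solved at step 4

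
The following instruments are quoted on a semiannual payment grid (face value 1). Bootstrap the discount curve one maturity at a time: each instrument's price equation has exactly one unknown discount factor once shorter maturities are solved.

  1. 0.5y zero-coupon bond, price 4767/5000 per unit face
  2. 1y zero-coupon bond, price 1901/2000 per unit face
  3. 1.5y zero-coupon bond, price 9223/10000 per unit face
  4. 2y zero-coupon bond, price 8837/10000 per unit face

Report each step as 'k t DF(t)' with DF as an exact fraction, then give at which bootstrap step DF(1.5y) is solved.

1 1/2 4767/5000
2 1 1901/2000
3 3/2 9223/10000
4 2 8837/10000
DF(1.5y) is solved at step 3

step 1 [0.5y] zero: DF = P = 4767/5000 ≈ 0.953400
step 2 [1y] zero: DF = P = 1901/2000 ≈ 0.950500
step 3 [1.5y] zero: DF = P = 9223/10000 ≈ 0.922300
step 4 [2y] zero: DF = P = 8837/10000 ≈ 0.883700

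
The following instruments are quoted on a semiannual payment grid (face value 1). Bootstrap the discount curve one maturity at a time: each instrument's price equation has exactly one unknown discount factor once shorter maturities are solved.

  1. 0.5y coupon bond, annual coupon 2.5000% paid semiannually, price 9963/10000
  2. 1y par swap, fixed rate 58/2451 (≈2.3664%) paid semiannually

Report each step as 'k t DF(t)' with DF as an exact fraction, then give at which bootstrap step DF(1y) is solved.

1 1/2 123/125
2 1 1221/1250
DF(1y) is solved at step 2

step 1 [0.5y] bond c/2=1/80: DF=(9963/10000 − 1/80·(0))/(1+1/80) = 123/125 ≈ 0.984000
step 2 [1y] swap r/2=29/2451: DF=(1 − 29/2451·(0.984000))/(1+29/2451) = 1221/1250 ≈ 0.976800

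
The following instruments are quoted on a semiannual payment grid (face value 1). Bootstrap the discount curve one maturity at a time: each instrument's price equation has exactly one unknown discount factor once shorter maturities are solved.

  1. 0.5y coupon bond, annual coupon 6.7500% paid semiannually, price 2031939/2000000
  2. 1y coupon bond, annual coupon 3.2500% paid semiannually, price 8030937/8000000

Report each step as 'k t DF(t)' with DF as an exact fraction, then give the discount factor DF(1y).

step 1 [0.5y] bond c/2=27/800: DF=(2031939/2000000 − 27/800·(0))/(1+27/800) = 2457/2500 ≈ 0.982800
step 2 [1y] bond c/2=13/800: DF=(8030937/8000000 − 13/800·(0.982800))/(1+13/800) = 9721/10000 ≈ 0.972100

1 1/2 2457/2500
2 1 9721/10000
DF(1y) = 9721/10000 ≈ 0.972100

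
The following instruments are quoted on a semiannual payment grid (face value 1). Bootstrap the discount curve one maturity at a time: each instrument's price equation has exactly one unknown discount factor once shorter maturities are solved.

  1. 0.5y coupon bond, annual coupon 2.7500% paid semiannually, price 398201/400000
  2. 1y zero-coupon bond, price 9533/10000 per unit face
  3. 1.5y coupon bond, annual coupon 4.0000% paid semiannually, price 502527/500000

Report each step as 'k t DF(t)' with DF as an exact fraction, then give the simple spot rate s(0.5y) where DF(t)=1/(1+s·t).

step 1 [0.5y] bond c/2=11/800: DF=(398201/400000 − 11/800·(0))/(1+11/800) = 491/500 ≈ 0.982000
step 2 [1y] zero: DF = P = 9533/10000 ≈ 0.953300
step 3 [1.5y] bond c/2=1/50: DF=(502527/500000 − 1/50·(0.982000+0.953300))/(1+1/50) = 4737/5000 ≈ 0.947400

1 1/2 491/500
2 1 9533/10000
3 3/2 4737/5000
s(0.5y) = (1/(491/500) − 1)/(1/2) = 18/491 ≈ 3.6660%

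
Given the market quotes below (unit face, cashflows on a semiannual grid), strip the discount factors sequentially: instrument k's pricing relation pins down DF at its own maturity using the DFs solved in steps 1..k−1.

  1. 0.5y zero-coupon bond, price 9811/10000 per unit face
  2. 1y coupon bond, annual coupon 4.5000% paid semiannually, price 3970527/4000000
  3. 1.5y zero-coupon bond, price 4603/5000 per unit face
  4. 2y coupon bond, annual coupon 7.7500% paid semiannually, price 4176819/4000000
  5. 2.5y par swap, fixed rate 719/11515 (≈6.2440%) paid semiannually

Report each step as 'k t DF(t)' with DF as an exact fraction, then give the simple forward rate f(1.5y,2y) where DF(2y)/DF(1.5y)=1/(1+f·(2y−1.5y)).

1 1/2 9811/10000
2 1 2373/2500
3 3/2 4603/5000
4 2 8989/10000
5 5/2 4281/5000
f(1.5y,2y) = ((4603/5000)/(8989/10000) − 1)/(1/2) = 434/8989 ≈ 4.8281%

step 1 [0.5y] zero: DF = P = 9811/10000 ≈ 0.981100
step 2 [1y] bond c/2=9/400: DF=(3970527/4000000 − 9/400·(0.981100))/(1+9/400) = 2373/2500 ≈ 0.949200
step 3 [1.5y] zero: DF = P = 4603/5000 ≈ 0.920600
step 4 [2y] bond c/2=31/800: DF=(4176819/4000000 − 31/800·(0.981100+0.949200+0.920600))/(1+31/800) = 8989/10000 ≈ 0.898900
step 5 [2.5y] swap r/2=719/23030: DF=(1 − 719/23030·(0.981100+0.949200+0.920600+0.898900))/(1+719/23030) = 4281/5000 ≈ 0.856200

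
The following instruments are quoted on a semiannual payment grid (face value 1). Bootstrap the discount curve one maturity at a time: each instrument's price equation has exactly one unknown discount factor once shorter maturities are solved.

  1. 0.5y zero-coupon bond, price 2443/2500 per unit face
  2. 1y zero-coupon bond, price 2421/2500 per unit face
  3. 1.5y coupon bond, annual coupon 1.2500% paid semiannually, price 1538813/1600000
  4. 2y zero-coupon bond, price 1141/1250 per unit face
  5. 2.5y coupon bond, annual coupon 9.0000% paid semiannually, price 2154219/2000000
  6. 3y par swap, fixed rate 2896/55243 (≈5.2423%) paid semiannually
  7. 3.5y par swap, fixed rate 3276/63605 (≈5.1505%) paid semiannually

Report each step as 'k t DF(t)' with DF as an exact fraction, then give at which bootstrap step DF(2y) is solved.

step 1 [0.5y] zero: DF = P = 2443/2500 ≈ 0.977200
step 2 [1y] zero: DF = P = 2421/2500 ≈ 0.968400
step 3 [1.5y] bond c/2=1/160: DF=(1538813/1600000 − 1/160·(0.977200+0.968400))/(1+1/160) = 9437/10000 ≈ 0.943700
step 4 [2y] zero: DF = P = 1141/1250 ≈ 0.912800
step 5 [2.5y] bond c/2=9/200: DF=(2154219/2000000 − 9/200·(0.977200+0.968400+0.943700+0.912800))/(1+9/200) = 867/1000 ≈ 0.867000
step 6 [3y] swap r/2=1448/55243: DF=(1 − 1448/55243·(0.977200+0.968400+0.943700+0.912800+0.867000))/(1+1448/55243) = 1069/1250 ≈ 0.855200
step 7 [3.5y] swap r/2=1638/63605: DF=(1 − 1638/63605·(0.977200+0.968400+0.943700+0.912800+0.867000+0.855200))/(1+1638/63605) = 4181/5000 ≈ 0.836200

1 1/2 2443/2500
2 1 2421/2500
3 3/2 9437/10000
4 2 1141/1250
5 5/2 867/1000
6 3 1069/1250
7 7/2 4181/5000
DF(2y) is solved at step 4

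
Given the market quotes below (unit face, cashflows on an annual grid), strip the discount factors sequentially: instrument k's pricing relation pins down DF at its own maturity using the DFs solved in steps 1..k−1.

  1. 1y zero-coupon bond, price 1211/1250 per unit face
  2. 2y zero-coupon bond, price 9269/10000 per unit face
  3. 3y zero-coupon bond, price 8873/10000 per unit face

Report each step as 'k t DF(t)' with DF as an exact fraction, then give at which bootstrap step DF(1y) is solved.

step 1 [1y] zero: DF = P = 1211/1250 ≈ 0.968800
step 2 [2y] zero: DF = P = 9269/10000 ≈ 0.926900
step 3 [3y] zero: DF = P = 8873/10000 ≈ 0.887300

1 1 1211/1250
2 2 9269/10000
3 3 8873/10000
DF(1y) is solved at step 1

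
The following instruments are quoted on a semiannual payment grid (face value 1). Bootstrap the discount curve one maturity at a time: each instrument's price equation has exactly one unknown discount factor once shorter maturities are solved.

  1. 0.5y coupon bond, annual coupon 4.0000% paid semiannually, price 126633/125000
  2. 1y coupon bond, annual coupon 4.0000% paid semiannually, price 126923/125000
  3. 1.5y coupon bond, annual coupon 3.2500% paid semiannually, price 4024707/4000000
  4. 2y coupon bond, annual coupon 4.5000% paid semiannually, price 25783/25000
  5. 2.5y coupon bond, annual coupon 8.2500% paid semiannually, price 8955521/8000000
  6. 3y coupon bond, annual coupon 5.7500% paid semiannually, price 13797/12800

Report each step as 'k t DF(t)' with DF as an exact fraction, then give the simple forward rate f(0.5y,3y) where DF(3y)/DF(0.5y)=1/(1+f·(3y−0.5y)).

step 1 [0.5y] bond c/2=1/50: DF=(126633/125000 − 1/50·(0))/(1+1/50) = 2483/2500 ≈ 0.993200
step 2 [1y] bond c/2=1/50: DF=(126923/125000 − 1/50·(0.993200))/(1+1/50) = 122/125 ≈ 0.976000
step 3 [1.5y] bond c/2=13/800: DF=(4024707/4000000 − 13/800·(0.993200+0.976000))/(1+13/800) = 4793/5000 ≈ 0.958600
step 4 [2y] bond c/2=9/400: DF=(25783/25000 − 9/400·(0.993200+0.976000+0.958600))/(1+9/400) = 4721/5000 ≈ 0.944200
step 5 [2.5y] bond c/2=33/800: DF=(8955521/8000000 − 33/800·(0.993200+0.976000+0.958600+0.944200))/(1+33/800) = 9217/10000 ≈ 0.921700
step 6 [3y] bond c/2=23/800: DF=(13797/12800 − 23/800·(0.993200+0.976000+0.958600+0.944200+0.921700))/(1+23/800) = 4569/5000 ≈ 0.913800

1 1/2 2483/2500
2 1 122/125
3 3/2 4793/5000
4 2 4721/5000
5 5/2 9217/10000
6 3 4569/5000
f(0.5y,3y) = ((2483/2500)/(4569/5000) − 1)/(5/2) = 794/22845 ≈ 3.4756%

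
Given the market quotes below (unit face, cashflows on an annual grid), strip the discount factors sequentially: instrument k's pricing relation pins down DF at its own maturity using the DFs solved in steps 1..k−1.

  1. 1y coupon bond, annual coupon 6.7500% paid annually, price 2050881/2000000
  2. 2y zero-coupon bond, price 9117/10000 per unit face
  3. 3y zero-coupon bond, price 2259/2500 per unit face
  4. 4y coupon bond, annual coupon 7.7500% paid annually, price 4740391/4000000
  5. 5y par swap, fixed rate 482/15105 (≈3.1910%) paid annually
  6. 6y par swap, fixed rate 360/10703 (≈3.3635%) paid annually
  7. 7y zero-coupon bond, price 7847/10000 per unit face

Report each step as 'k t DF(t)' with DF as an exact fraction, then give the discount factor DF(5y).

1 1 4803/5000
2 2 9117/10000
3 3 2259/2500
4 4 4501/5000
5 5 4277/5000
6 6 41/50
7 7 7847/10000
DF(5y) = 4277/5000 ≈ 0.855400

step 1 [1y] bond c/1=27/400: DF=(2050881/2000000 − 27/400·(0))/(1+27/400) = 4803/5000 ≈ 0.960600
step 2 [2y] zero: DF = P = 9117/10000 ≈ 0.911700
step 3 [3y] zero: DF = P = 2259/2500 ≈ 0.903600
step 4 [4y] bond c/1=31/400: DF=(4740391/4000000 − 31/400·(0.960600+0.911700+0.903600))/(1+31/400) = 4501/5000 ≈ 0.900200
step 5 [5y] swap r/1=482/15105: DF=(1 − 482/15105·(0.960600+0.911700+0.903600+0.900200))/(1+482/15105) = 4277/5000 ≈ 0.855400
step 6 [6y] swap r/1=360/10703: DF=(1 − 360/10703·(0.960600+0.911700+0.903600+0.900200+0.855400))/(1+360/10703) = 41/50 ≈ 0.820000
step 7 [7y] zero: DF = P = 7847/10000 ≈ 0.784700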